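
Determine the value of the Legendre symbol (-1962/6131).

1

(-1962/6131)
  = (4169/6131)    [-1962 ≡ 4169 mod 6131]
  = (6131/4169)    [QR: 4169 ≡ 1 mod 4, sign kept]
  = (1962/4169)    [6131 ≡ 1962 mod 4169]
  = (981/4169)    [4169 ≡ 1 mod 8 ⇒ (2/4169) = +1]
  = (4169/981)    [QR: 981 ≡ 1 mod 4, sign kept]
  = (245/981)    [4169 ≡ 245 mod 981]
  = (981/245)    [QR: 245 ≡ 1 mod 4, sign kept]
  = (1/245)    [981 ≡ 1 mod 245]
  = 1    [(1/245) = 1]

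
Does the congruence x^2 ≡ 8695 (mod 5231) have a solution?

Reduce the numerator: 8695 ≡ 3464 (mod 5231), so (8695/5231) = (3464/5231).
Factor out 2: 3464 = 2^3·433. Since 5231 ≡ 7 (mod 8), (2/5231) = +1, and (2/5231)^3 = +1. Now have (433/5231).
433 ≡ 1 (mod 4), so quadratic reciprocity gives (433/5231) = (5231/433). Reduce: 5231 ≡ 35 (mod 433). Now have (35/433).
433 ≡ 1 (mod 4), so quadratic reciprocity gives (35/433) = (433/35). Reduce: 433 ≡ 13 (mod 35). Now have (13/35).
13 ≡ 1 (mod 4), so quadratic reciprocity gives (13/35) = (35/13). Reduce: 35 ≡ 9 (mod 13). Now have (9/13).
9 ≡ 1 (mod 4), so quadratic reciprocity gives (9/13) = (13/9). Reduce: 13 ≡ 4 (mod 9). Now have (4/9).
Factor out 2: 4 = 2^2. Since 9 ≡ 1 (mod 8), (2/9) = +1, and (2/9)^2 = +1. Now have (1/9).
(1/9) = 1. Collecting the sign factors: 1.
The Legendre symbol is 1, so x^2 ≡ 8695 (mod 5231) has solution.

yes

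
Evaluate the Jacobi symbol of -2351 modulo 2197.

(-2351/2197)
  = (2043/2197)    [-2351 ≡ 2043 mod 2197]
  = (2197/2043)    [QR: 2197 ≡ 1 mod 4, sign kept]
  = (154/2043)    [2197 ≡ 154 mod 2043]
  = -(77/2043)    [2043 ≡ 3 mod 8 ⇒ (2/2043) = -1]
  = -(2043/77)    [QR: 77 ≡ 1 mod 4, sign kept]
  = -(41/77)    [2043 ≡ 41 mod 77]
  = -(77/41)    [QR: 41 ≡ 1 mod 4, sign kept]
  = -(36/41)    [77 ≡ 36 mod 41]
  = -(9/41)    [41 ≡ 1 mod 8 ⇒ (2/41)^2 = +1]
  = -(41/9)    [QR: 9 ≡ 1 mod 4, sign kept]
  = -(5/9)    [41 ≡ 5 mod 9]
  = -(9/5)    [QR: 5 ≡ 1 mod 4, sign kept]
  = -(4/5)    [9 ≡ 4 mod 5]
  = -(1/5)    [5 ≡ 5 mod 8 ⇒ (2/5)^2 = +1]
  = -1    [(1/5) = 1]

-1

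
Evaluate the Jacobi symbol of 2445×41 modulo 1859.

By multiplicativity, (2445·41/1859) = (2445/1859)·(41/1859).
First factor (2445/1859):
(2445/1859)
  = (586/1859)    [2445 ≡ 586 mod 1859]
  = -(293/1859)    [1859 ≡ 3 mod 8 ⇒ (2/1859) = -1]
  = -(1859/293)    [QR: 293 ≡ 1 mod 4, sign kept]
  = -(101/293)    [1859 ≡ 101 mod 293]
  = -(293/101)    [QR: 101 ≡ 1 mod 4, sign kept]
  = -(91/101)    [293 ≡ 91 mod 101]
  = -(101/91)    [QR: 101 ≡ 1 mod 4, sign kept]
  = -(10/91)    [101 ≡ 10 mod 91]
  = (5/91)    [91 ≡ 3 mod 8 ⇒ (2/91) = -1]
  = (91/5)    [QR: 5 ≡ 1 mod 4, sign kept]
  = (1/5)    [91 ≡ 1 mod 5]
  = 1    [(1/5) = 1]
Second factor (41/1859):
(41/1859)
  = (1859/41)    [QR: 41 ≡ 1 mod 4, sign kept]
  = (14/41)    [1859 ≡ 14 mod 41]
  = (7/41)    [41 ≡ 1 mod 8 ⇒ (2/41) = +1]
  = (41/7)    [QR: 41 ≡ 1 mod 4, sign kept]
  = (6/7)    [41 ≡ 6 mod 7]
  = (3/7)    [7 ≡ 7 mod 8 ⇒ (2/7) = +1]
  = -(7/3)    [QR: both ≡ 3 mod 4, sign flips]
  = -(1/3)    [7 ≡ 1 mod 3]
  = -1    [(1/3) = 1]
Product: (1)·(-1) = -1.

-1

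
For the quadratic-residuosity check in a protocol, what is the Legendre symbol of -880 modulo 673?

1

(-880/673)
  = (880/673)    [673 ≡ 1 mod 4 ⇒ (-1/673) = +1]
  = (207/673)    [880 ≡ 207 mod 673]
  = (673/207)    [QR: 673 ≡ 1 mod 4, sign kept]
  = (52/207)    [673 ≡ 52 mod 207]
  = (13/207)    [207 ≡ 7 mod 8 ⇒ (2/207)^2 = +1]
  = (207/13)    [QR: 13 ≡ 1 mod 4, sign kept]
  = (12/13)    [207 ≡ 12 mod 13]
  = (3/13)    [13 ≡ 5 mod 8 ⇒ (2/13)^2 = +1]
  = (13/3)    [QR: 13 ≡ 1 mod 4, sign kept]
  = (1/3)    [13 ≡ 1 mod 3]
  = 1    [(1/3) = 1]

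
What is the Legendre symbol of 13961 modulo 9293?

(13961/9293)
  = (4668/9293)    [13961 ≡ 4668 mod 9293]
  = (1167/9293)    [9293 ≡ 5 mod 8 ⇒ (2/9293)^2 = +1]
  = (9293/1167)    [QR: 9293 ≡ 1 mod 4, sign kept]
  = (1124/1167)    [9293 ≡ 1124 mod 1167]
  = (281/1167)    [1167 ≡ 7 mod 8 ⇒ (2/1167)^2 = +1]
  = (1167/281)    [QR: 281 ≡ 1 mod 4, sign kept]
  = (43/281)    [1167 ≡ 43 mod 281]
  = (281/43)    [QR: 281 ≡ 1 mod 4, sign kept]
  = (23/43)    [281 ≡ 23 mod 43]
  = -(43/23)    [QR: both ≡ 3 mod 4, sign flips]
  = -(20/23)    [43 ≡ 20 mod 23]
  = -(5/23)    [23 ≡ 7 mod 8 ⇒ (2/23)^2 = +1]
  = -(23/5)    [QR: 5 ≡ 1 mod 4, sign kept]
  = -(3/5)    [23 ≡ 3 mod 5]
  = -(5/3)    [QR: 5 ≡ 1 mod 4, sign kept]
  = -(2/3)    [5 ≡ 2 mod 3]
  = (1/3)    [3 ≡ 3 mod 8 ⇒ (2/3) = -1]
  = 1    [(1/3) = 1]

1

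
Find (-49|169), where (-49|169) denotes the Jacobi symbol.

Reduce the numerator: -49 ≡ 120 (mod 169), so (-49|169) = (120|169).
Factor out 2: 120 = 2^3·15. Since 169 ≡ 1 (mod 8), (2|169) = +1, and (2|169)^3 = +1. Now have (15|169).
169 ≡ 1 (mod 4), so quadratic reciprocity gives (15|169) = (169|15). Reduce: 169 ≡ 4 (mod 15). Now have (4|15).
Factor out 2: 4 = 2^2. Since 15 ≡ 7 (mod 8), (2|15) = +1, and (2|15)^2 = +1. Now have (1|15).
(1|15) = 1. Collecting the sign factors: 1.

1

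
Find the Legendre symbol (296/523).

1

(296/523)
  = -(37/523)    [523 ≡ 3 mod 8 ⇒ (2/523)^3 = -1]
  = -(523/37)    [QR: 37 ≡ 1 mod 4, sign kept]
  = -(5/37)    [523 ≡ 5 mod 37]
  = -(37/5)    [QR: 5 ≡ 1 mod 4, sign kept]
  = -(2/5)    [37 ≡ 2 mod 5]
  = (1/5)    [5 ≡ 5 mod 8 ⇒ (2/5) = -1]
  = 1    [(1/5) = 1]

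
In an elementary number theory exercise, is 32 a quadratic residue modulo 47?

yes

(32|47)
  = (1|47)    [47 ≡ 7 mod 8 ⇒ (2|47)^5 = +1]
  = 1    [(1|47) = 1]
The Legendre symbol is 1, so x^2 ≡ 32 (mod 47) has solution.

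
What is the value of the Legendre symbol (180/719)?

1

Factor out 2: 180 = 2^2·45. Since 719 ≡ 7 (mod 8), (2/719) = +1, and (2/719)^2 = +1. Now have (45/719).
45 ≡ 1 (mod 4), so quadratic reciprocity gives (45/719) = (719/45). Reduce: 719 ≡ 44 (mod 45). Now have (44/45).
Factor out 2: 44 = 2^2·11. Since 45 ≡ 5 (mod 8), (2/45) = -1, and (2/45)^2 = +1. Now have (11/45).
45 ≡ 1 (mod 4), so quadratic reciprocity gives (11/45) = (45/11). Reduce: 45 ≡ 1 (mod 11). Now have (1/11).
(1/11) = 1. Collecting the sign factors: 1.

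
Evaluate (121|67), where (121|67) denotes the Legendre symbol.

1

(121|67)
  = (54|67)    [121 ≡ 54 mod 67]
  = -(27|67)    [67 ≡ 3 mod 8 ⇒ (2|67) = -1]
  = (67|27)    [QR: both ≡ 3 mod 4, sign flips]
  = (13|27)    [67 ≡ 13 mod 27]
  = (27|13)    [QR: 13 ≡ 1 mod 4, sign kept]
  = (1|13)    [27 ≡ 1 mod 13]
  = 1    [(1|13) = 1]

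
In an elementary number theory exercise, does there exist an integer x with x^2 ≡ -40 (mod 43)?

(-40/43)
  = (3/43)    [-40 ≡ 3 mod 43]
  = -(43/3)    [QR: both ≡ 3 mod 4, sign flips]
  = -(1/3)    [43 ≡ 1 mod 3]
  = -1    [(1/3) = 1]
(-40/43) = -1, and 43 is prime, so -40 is not a quadratic residue mod 43.

no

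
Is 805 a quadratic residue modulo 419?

(805/419)
  = (386/419)    [805 ≡ 386 mod 419]
  = -(193/419)    [419 ≡ 3 mod 8 ⇒ (2/419) = -1]
  = -(419/193)    [QR: 193 ≡ 1 mod 4, sign kept]
  = -(33/193)    [419 ≡ 33 mod 193]
  = -(193/33)    [QR: 33 ≡ 1 mod 4, sign kept]
  = -(28/33)    [193 ≡ 28 mod 33]
  = -(7/33)    [33 ≡ 1 mod 8 ⇒ (2/33)^2 = +1]
  = -(33/7)    [QR: 33 ≡ 1 mod 4, sign kept]
  = -(5/7)    [33 ≡ 5 mod 7]
  = -(7/5)    [QR: 5 ≡ 1 mod 4, sign kept]
  = -(2/5)    [7 ≡ 2 mod 5]
  = (1/5)    [5 ≡ 5 mod 8 ⇒ (2/5) = -1]
  = 1    [(1/5) = 1]
(805/419) = 1, and 419 is prime, so 805 is a quadratic residue mod 419.

yes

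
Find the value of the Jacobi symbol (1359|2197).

2197 ≡ 1 (mod 4), so quadratic reciprocity gives (1359|2197) = (2197|1359). Reduce: 2197 ≡ 838 (mod 1359). Now have (838|1359).
Factor out 2: 838 = 2·419. Since 1359 ≡ 7 (mod 8), (2|1359) = +1. Now have (419|1359).
Both 419 ≡ 3 and 1359 ≡ 3 (mod 4), so reciprocity gives (419|1359) = -(1359|419). Reduce: 1359 ≡ 102 (mod 419). Now have -(102|419).
Factor out 2: 102 = 2·51. Since 419 ≡ 3 (mod 8), (2|419) = -1. Now have (51|419).
Both 51 ≡ 3 and 419 ≡ 3 (mod 4), so reciprocity gives (51|419) = -(419|51). Reduce: 419 ≡ 11 (mod 51). Now have -(11|51).
Both 11 ≡ 3 and 51 ≡ 3 (mod 4), so reciprocity gives (11|51) = -(51|11). Reduce: 51 ≡ 7 (mod 11). Now have (7|11).
Both 7 ≡ 3 and 11 ≡ 3 (mod 4), so reciprocity gives (7|11) = -(11|7). Reduce: 11 ≡ 4 (mod 7). Now have -(4|7).
Factor out 2: 4 = 2^2. Since 7 ≡ 7 (mod 8), (2|7) = +1, and (2|7)^2 = +1. Now have -(1|7).
(1|7) = 1. Collecting the sign factors: -1.

-1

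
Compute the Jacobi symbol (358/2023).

Factor out 2: 358 = 2·179. Since 2023 ≡ 7 (mod 8), (2/2023) = +1. Now have (179/2023).
Both 179 ≡ 3 and 2023 ≡ 3 (mod 4), so reciprocity gives (179/2023) = -(2023/179). Reduce: 2023 ≡ 54 (mod 179). Now have -(54/179).
Factor out 2: 54 = 2·27. Since 179 ≡ 3 (mod 8), (2/179) = -1. Now have (27/179).
Both 27 ≡ 3 and 179 ≡ 3 (mod 4), so reciprocity gives (27/179) = -(179/27). Reduce: 179 ≡ 17 (mod 27). Now have -(17/27).
17 ≡ 1 (mod 4), so quadratic reciprocity gives (17/27) = (27/17). Reduce: 27 ≡ 10 (mod 17). Now have -(10/17).
Factor out 2: 10 = 2·5. Since 17 ≡ 1 (mod 8), (2/17) = +1. Now have -(5/17).
5 ≡ 1 (mod 4), so quadratic reciprocity gives (5/17) = (17/5). Reduce: 17 ≡ 2 (mod 5). Now have -(2/5).
Factor out 2: 2 = 2. Since 5 ≡ 5 (mod 8), (2/5) = -1. Now have (1/5).
(1/5) = 1. Collecting the sign factors: 1.

1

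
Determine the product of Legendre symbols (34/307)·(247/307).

1

By multiplicativity, (34·247/307) = (34/307)·(247/307).
First factor (34/307):
Factor out 2: 34 = 2·17. Since 307 ≡ 3 (mod 8), (2/307) = -1. Now have -(17/307).
17 ≡ 1 (mod 4), so quadratic reciprocity gives (17/307) = (307/17). Reduce: 307 ≡ 1 (mod 17). Now have -(1/17).
(1/17) = 1. Collecting the sign factors: -1.
Second factor (247/307):
Both 247 ≡ 3 and 307 ≡ 3 (mod 4), so reciprocity gives (247/307) = -(307/247). Reduce: 307 ≡ 60 (mod 247). Now have -(60/247).
Factor out 2: 60 = 2^2·15. Since 247 ≡ 7 (mod 8), (2/247) = +1, and (2/247)^2 = +1. Now have -(15/247).
Both 15 ≡ 3 and 247 ≡ 3 (mod 4), so reciprocity gives (15/247) = -(247/15). Reduce: 247 ≡ 7 (mod 15). Now have (7/15).
Both 7 ≡ 3 and 15 ≡ 3 (mod 4), so reciprocity gives (7/15) = -(15/7). Reduce: 15 ≡ 1 (mod 7). Now have -(1/7).
(1/7) = 1. Collecting the sign factors: -1.
Product: (-1)·(-1) = 1.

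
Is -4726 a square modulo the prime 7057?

(-4726/7057)
  = (2331/7057)    [-4726 ≡ 2331 mod 7057]
  = (7057/2331)    [QR: 7057 ≡ 1 mod 4, sign kept]
  = (64/2331)    [7057 ≡ 64 mod 2331]
  = (1/2331)    [2331 ≡ 3 mod 8 ⇒ (2/2331)^6 = +1]
  = 1    [(1/2331) = 1]
The Legendre symbol is 1, so x^2 ≡ -4726 (mod 7057) has solution.

yes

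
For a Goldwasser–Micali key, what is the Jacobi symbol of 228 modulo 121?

1

(228/121)
  = (107/121)    [228 ≡ 107 mod 121]
  = (121/107)    [QR: 121 ≡ 1 mod 4, sign kept]
  = (14/107)    [121 ≡ 14 mod 107]
  = -(7/107)    [107 ≡ 3 mod 8 ⇒ (2/107) = -1]
  = (107/7)    [QR: both ≡ 3 mod 4, sign flips]
  = (2/7)    [107 ≡ 2 mod 7]
  = (1/7)    [7 ≡ 7 mod 8 ⇒ (2/7) = +1]
  = 1    [(1/7) = 1]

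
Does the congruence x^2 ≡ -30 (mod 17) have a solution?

Pull out -1: (-30/17) = (-1/17)·(30/17). Since 17 ≡ 1 (mod 4), (-1/17) = +1. Now have (30/17).
Reduce the numerator: 30 ≡ 13 (mod 17), so (30/17) = (13/17).
13 ≡ 1 (mod 4), so quadratic reciprocity gives (13/17) = (17/13). Reduce: 17 ≡ 4 (mod 13). Now have (4/13).
Factor out 2: 4 = 2^2. Since 13 ≡ 5 (mod 8), (2/13) = -1, and (2/13)^2 = +1. Now have (1/13).
(1/13) = 1. Collecting the sign factors: 1.
(-30/17) = 1, and 17 is prime, so -30 is a quadratic residue mod 17.

yes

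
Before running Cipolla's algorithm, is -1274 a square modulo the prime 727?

no

Reduce the numerator: -1274 ≡ 180 (mod 727), so (-1274/727) = (180/727).
Factor out 2: 180 = 2^2·45. Since 727 ≡ 7 (mod 8), (2/727) = +1, and (2/727)^2 = +1. Now have (45/727).
45 ≡ 1 (mod 4), so quadratic reciprocity gives (45/727) = (727/45). Reduce: 727 ≡ 7 (mod 45). Now have (7/45).
45 ≡ 1 (mod 4), so quadratic reciprocity gives (7/45) = (45/7). Reduce: 45 ≡ 3 (mod 7). Now have (3/7).
Both 3 ≡ 3 and 7 ≡ 3 (mod 4), so reciprocity gives (3/7) = -(7/3). Reduce: 7 ≡ 1 (mod 3). Now have -(1/3).
(1/3) = 1. Collecting the sign factors: -1.
The Legendre symbol is -1, so x^2 ≡ -1274 (mod 727) has no solution.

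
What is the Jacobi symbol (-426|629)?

-1

(-426|629)
  = (203|629)    [-426 ≡ 203 mod 629]
  = (629|203)    [QR: 629 ≡ 1 mod 4, sign kept]
  = (20|203)    [629 ≡ 20 mod 203]
  = (5|203)    [203 ≡ 3 mod 8 ⇒ (2|203)^2 = +1]
  = (203|5)    [QR: 5 ≡ 1 mod 4, sign kept]
  = (3|5)    [203 ≡ 3 mod 5]
  = (5|3)    [QR: 5 ≡ 1 mod 4, sign kept]
  = (2|3)    [5 ≡ 2 mod 3]
  = -(1|3)    [3 ≡ 3 mod 8 ⇒ (2|3) = -1]
  = -1    [(1|3) = 1]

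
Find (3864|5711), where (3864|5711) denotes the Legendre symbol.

1

Factor out 2: 3864 = 2^3·483. Since 5711 ≡ 7 (mod 8), (2|5711) = +1, and (2|5711)^3 = +1. Now have (483|5711).
Both 483 ≡ 3 and 5711 ≡ 3 (mod 4), so reciprocity gives (483|5711) = -(5711|483). Reduce: 5711 ≡ 398 (mod 483). Now have -(398|483).
Factor out 2: 398 = 2·199. Since 483 ≡ 3 (mod 8), (2|483) = -1. Now have (199|483).
Both 199 ≡ 3 and 483 ≡ 3 (mod 4), so reciprocity gives (199|483) = -(483|199). Reduce: 483 ≡ 85 (mod 199). Now have -(85|199).
85 ≡ 1 (mod 4), so quadratic reciprocity gives (85|199) = (199|85). Reduce: 199 ≡ 29 (mod 85). Now have -(29|85).
29 ≡ 1 (mod 4), so quadratic reciprocity gives (29|85) = (85|29). Reduce: 85 ≡ 27 (mod 29). Now have -(27|29).
29 ≡ 1 (mod 4), so quadratic reciprocity gives (27|29) = (29|27). Reduce: 29 ≡ 2 (mod 27). Now have -(2|27).
Factor out 2: 2 = 2. Since 27 ≡ 3 (mod 8), (2|27) = -1. Now have (1|27).
(1|27) = 1. Collecting the sign factors: 1.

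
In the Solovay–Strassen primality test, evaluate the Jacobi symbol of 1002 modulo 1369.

1

Factor out 2: 1002 = 2·501. Since 1369 ≡ 1 (mod 8), (2/1369) = +1. Now have (501/1369).
501 ≡ 1 (mod 4), so quadratic reciprocity gives (501/1369) = (1369/501). Reduce: 1369 ≡ 367 (mod 501). Now have (367/501).
501 ≡ 1 (mod 4), so quadratic reciprocity gives (367/501) = (501/367). Reduce: 501 ≡ 134 (mod 367). Now have (134/367).
Factor out 2: 134 = 2·67. Since 367 ≡ 7 (mod 8), (2/367) = +1. Now have (67/367).
Both 67 ≡ 3 and 367 ≡ 3 (mod 4), so reciprocity gives (67/367) = -(367/67). Reduce: 367 ≡ 32 (mod 67). Now have -(32/67).
Factor out 2: 32 = 2^5. Since 67 ≡ 3 (mod 8), (2/67) = -1, and (2/67)^5 = -1. Now have (1/67).
(1/67) = 1. Collecting the sign factors: 1.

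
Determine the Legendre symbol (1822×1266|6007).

By multiplicativity, (1822·1266|6007) = (1822|6007)·(1266|6007).
First factor (1822|6007):
(1822|6007)
  = (911|6007)    [6007 ≡ 7 mod 8 ⇒ (2|6007) = +1]
  = -(6007|911)    [QR: both ≡ 3 mod 4, sign flips]
  = -(541|911)    [6007 ≡ 541 mod 911]
  = -(911|541)    [QR: 541 ≡ 1 mod 4, sign kept]
  = -(370|541)    [911 ≡ 370 mod 541]
  = (185|541)    [541 ≡ 5 mod 8 ⇒ (2|541) = -1]
  = (541|185)    [QR: 185 ≡ 1 mod 4, sign kept]
  = (171|185)    [541 ≡ 171 mod 185]
  = (185|171)    [QR: 185 ≡ 1 mod 4, sign kept]
  = (14|171)    [185 ≡ 14 mod 171]
  = -(7|171)    [171 ≡ 3 mod 8 ⇒ (2|171) = -1]
  = (171|7)    [QR: both ≡ 3 mod 4, sign flips]
  = (3|7)    [171 ≡ 3 mod 7]
  = -(7|3)    [QR: both ≡ 3 mod 4, sign flips]
  = -(1|3)    [7 ≡ 1 mod 3]
  = -1    [(1|3) = 1]
Second factor (1266|6007):
(1266|6007)
  = (633|6007)    [6007 ≡ 7 mod 8 ⇒ (2|6007) = +1]
  = (6007|633)    [QR: 633 ≡ 1 mod 4, sign kept]
  = (310|633)    [6007 ≡ 310 mod 633]
  = (155|633)    [633 ≡ 1 mod 8 ⇒ (2|633) = +1]
  = (633|155)    [QR: 633 ≡ 1 mod 4, sign kept]
  = (13|155)    [633 ≡ 13 mod 155]
  = (155|13)    [QR: 13 ≡ 1 mod 4, sign kept]
  = (12|13)    [155 ≡ 12 mod 13]
  = (3|13)    [13 ≡ 5 mod 8 ⇒ (2|13)^2 = +1]
  = (13|3)    [QR: 13 ≡ 1 mod 4, sign kept]
  = (1|3)    [13 ≡ 1 mod 3]
  = 1    [(1|3) = 1]
Product: (-1)·(1) = -1.

-1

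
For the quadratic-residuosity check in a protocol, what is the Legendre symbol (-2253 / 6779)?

1

(-2253 / 6779)
  = -(2253 / 6779)    [6779 ≡ 3 mod 4 ⇒ (-1 / 6779) = -1]
  = -(6779 / 2253)    [QR: 2253 ≡ 1 mod 4, sign kept]
  = -(20 / 2253)    [6779 ≡ 20 mod 2253]
  = -(5 / 2253)    [2253 ≡ 5 mod 8 ⇒ (2 / 2253)^2 = +1]
  = -(2253 / 5)    [QR: 5 ≡ 1 mod 4, sign kept]
  = -(3 / 5)    [2253 ≡ 3 mod 5]
  = -(5 / 3)    [QR: 5 ≡ 1 mod 4, sign kept]
  = -(2 / 3)    [5 ≡ 2 mod 3]
  = (1 / 3)    [3 ≡ 3 mod 8 ⇒ (2 / 3) = -1]
  = 1    [(1 / 3) = 1]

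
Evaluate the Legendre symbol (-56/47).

Reduce the numerator: -56 ≡ 38 (mod 47), so (-56/47) = (38/47).
Factor out 2: 38 = 2·19. Since 47 ≡ 7 (mod 8), (2/47) = +1. Now have (19/47).
Both 19 ≡ 3 and 47 ≡ 3 (mod 4), so reciprocity gives (19/47) = -(47/19). Reduce: 47 ≡ 9 (mod 19). Now have -(9/19).
9 ≡ 1 (mod 4), so quadratic reciprocity gives (9/19) = (19/9). Reduce: 19 ≡ 1 (mod 9). Now have -(1/9).
(1/9) = 1. Collecting the sign factors: -1.

-1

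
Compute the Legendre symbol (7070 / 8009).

1

Factor out 2: 7070 = 2·3535. Since 8009 ≡ 1 (mod 8), (2 / 8009) = +1. Now have (3535 / 8009).
8009 ≡ 1 (mod 4), so quadratic reciprocity gives (3535 / 8009) = (8009 / 3535). Reduce: 8009 ≡ 939 (mod 3535). Now have (939 / 3535).
Both 939 ≡ 3 and 3535 ≡ 3 (mod 4), so reciprocity gives (939 / 3535) = -(3535 / 939). Reduce: 3535 ≡ 718 (mod 939). Now have -(718 / 939).
Factor out 2: 718 = 2·359. Since 939 ≡ 3 (mod 8), (2 / 939) = -1. Now have (359 / 939).
Both 359 ≡ 3 and 939 ≡ 3 (mod 4), so reciprocity gives (359 / 939) = -(939 / 359). Reduce: 939 ≡ 221 (mod 359). Now have -(221 / 359).
221 ≡ 1 (mod 4), so quadratic reciprocity gives (221 / 359) = (359 / 221). Reduce: 359 ≡ 138 (mod 221). Now have -(138 / 221).
Factor out 2: 138 = 2·69. Since 221 ≡ 5 (mod 8), (2 / 221) = -1. Now have (69 / 221).
69 ≡ 1 (mod 4), so quadratic reciprocity gives (69 / 221) = (221 / 69). Reduce: 221 ≡ 14 (mod 69). Now have (14 / 69).
Factor out 2: 14 = 2·7. Since 69 ≡ 5 (mod 8), (2 / 69) = -1. Now have -(7 / 69).
69 ≡ 1 (mod 4), so quadratic reciprocity gives (7 / 69) = (69 / 7). Reduce: 69 ≡ 6 (mod 7). Now have -(6 / 7).
Factor out 2: 6 = 2·3. Since 7 ≡ 7 (mod 8), (2 / 7) = +1. Now have -(3 / 7).
Both 3 ≡ 3 and 7 ≡ 3 (mod 4), so reciprocity gives (3 / 7) = -(7 / 3). Reduce: 7 ≡ 1 (mod 3). Now have (1 / 3).
(1 / 3) = 1. Collecting the sign factors: 1.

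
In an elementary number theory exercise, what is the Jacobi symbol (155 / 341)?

(155 / 341)
  = (341 / 155)    [QR: 341 ≡ 1 mod 4, sign kept]
  = (31 / 155)    [341 ≡ 31 mod 155]
  = -(155 / 31)    [QR: both ≡ 3 mod 4, sign flips]
  = -(0 / 31)    [155 ≡ 0 mod 31]
  = 0    [numerator 0, gcd > 1]

0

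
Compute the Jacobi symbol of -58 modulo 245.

-1

Reduce the numerator: -58 ≡ 187 (mod 245), so (-58/245) = (187/245).
245 ≡ 1 (mod 4), so quadratic reciprocity gives (187/245) = (245/187). Reduce: 245 ≡ 58 (mod 187). Now have (58/187).
Factor out 2: 58 = 2·29. Since 187 ≡ 3 (mod 8), (2/187) = -1. Now have -(29/187).
29 ≡ 1 (mod 4), so quadratic reciprocity gives (29/187) = (187/29). Reduce: 187 ≡ 13 (mod 29). Now have -(13/29).
13 ≡ 1 (mod 4), so quadratic reciprocity gives (13/29) = (29/13). Reduce: 29 ≡ 3 (mod 13). Now have -(3/13).
13 ≡ 1 (mod 4), so quadratic reciprocity gives (3/13) = (13/3). Reduce: 13 ≡ 1 (mod 3). Now have -(1/3).
(1/3) = 1. Collecting the sign factors: -1.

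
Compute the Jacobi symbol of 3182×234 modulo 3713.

1

By multiplicativity, (3182·234/3713) = (3182/3713)·(234/3713).
First factor (3182/3713):
Factor out 2: 3182 = 2·1591. Since 3713 ≡ 1 (mod 8), (2/3713) = +1. Now have (1591/3713).
3713 ≡ 1 (mod 4), so quadratic reciprocity gives (1591/3713) = (3713/1591). Reduce: 3713 ≡ 531 (mod 1591). Now have (531/1591).
Both 531 ≡ 3 and 1591 ≡ 3 (mod 4), so reciprocity gives (531/1591) = -(1591/531). Reduce: 1591 ≡ 529 (mod 531). Now have -(529/531).
529 ≡ 1 (mod 4), so quadratic reciprocity gives (529/531) = (531/529). Reduce: 531 ≡ 2 (mod 529). Now have -(2/529).
Factor out 2: 2 = 2. Since 529 ≡ 1 (mod 8), (2/529) = +1. Now have -(1/529).
(1/529) = 1. Collecting the sign factors: -1.
Second factor (234/3713):
Factor out 2: 234 = 2·117. Since 3713 ≡ 1 (mod 8), (2/3713) = +1. Now have (117/3713).
117 ≡ 1 (mod 4), so quadratic reciprocity gives (117/3713) = (3713/117). Reduce: 3713 ≡ 86 (mod 117). Now have (86/117).
Factor out 2: 86 = 2·43. Since 117 ≡ 5 (mod 8), (2/117) = -1. Now have -(43/117).
117 ≡ 1 (mod 4), so quadratic reciprocity gives (43/117) = (117/43). Reduce: 117 ≡ 31 (mod 43). Now have -(31/43).
Both 31 ≡ 3 and 43 ≡ 3 (mod 4), so reciprocity gives (31/43) = -(43/31). Reduce: 43 ≡ 12 (mod 31). Now have (12/31).
Factor out 2: 12 = 2^2·3. Since 31 ≡ 7 (mod 8), (2/31) = +1, and (2/31)^2 = +1. Now have (3/31).
Both 3 ≡ 3 and 31 ≡ 3 (mod 4), so reciprocity gives (3/31) = -(31/3). Reduce: 31 ≡ 1 (mod 3). Now have -(1/3).
(1/3) = 1. Collecting the sign factors: -1.
Product: (-1)·(-1) = 1.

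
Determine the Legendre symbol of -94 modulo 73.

-1

(-94/73)
  = (94/73)    [73 ≡ 1 mod 4 ⇒ (-1/73) = +1]
  = (21/73)    [94 ≡ 21 mod 73]
  = (73/21)    [QR: 21 ≡ 1 mod 4, sign kept]
  = (10/21)    [73 ≡ 10 mod 21]
  = -(5/21)    [21 ≡ 5 mod 8 ⇒ (2/21) = -1]
  = -(21/5)    [QR: 5 ≡ 1 mod 4, sign kept]
  = -(1/5)    [21 ≡ 1 mod 5]
  = -1    [(1/5) = 1]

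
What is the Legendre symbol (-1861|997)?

-1

Reduce the numerator: -1861 ≡ 133 (mod 997), so (-1861|997) = (133|997).
133 ≡ 1 (mod 4), so quadratic reciprocity gives (133|997) = (997|133). Reduce: 997 ≡ 66 (mod 133). Now have (66|133).
Factor out 2: 66 = 2·33. Since 133 ≡ 5 (mod 8), (2|133) = -1. Now have -(33|133).
33 ≡ 1 (mod 4), so quadratic reciprocity gives (33|133) = (133|33). Reduce: 133 ≡ 1 (mod 33). Now have -(1|33).
(1|33) = 1. Collecting the sign factors: -1.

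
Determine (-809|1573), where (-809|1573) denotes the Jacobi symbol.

Pull out -1: (-809|1573) = (-1|1573)·(809|1573). Since 1573 ≡ 1 (mod 4), (-1|1573) = +1. Now have (809|1573).
809 ≡ 1 (mod 4), so quadratic reciprocity gives (809|1573) = (1573|809). Reduce: 1573 ≡ 764 (mod 809). Now have (764|809).
Factor out 2: 764 = 2^2·191. Since 809 ≡ 1 (mod 8), (2|809) = +1, and (2|809)^2 = +1. Now have (191|809).
809 ≡ 1 (mod 4), so quadratic reciprocity gives (191|809) = (809|191). Reduce: 809 ≡ 45 (mod 191). Now have (45|191).
45 ≡ 1 (mod 4), so quadratic reciprocity gives (45|191) = (191|45). Reduce: 191 ≡ 11 (mod 45). Now have (11|45).
45 ≡ 1 (mod 4), so quadratic reciprocity gives (11|45) = (45|11). Reduce: 45 ≡ 1 (mod 11). Now have (1|11).
(1|11) = 1. Collecting the sign factors: 1.

1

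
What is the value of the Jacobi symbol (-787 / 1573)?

-1

Reduce the numerator: -787 ≡ 786 (mod 1573), so (-787 / 1573) = (786 / 1573).
Factor out 2: 786 = 2·393. Since 1573 ≡ 5 (mod 8), (2 / 1573) = -1. Now have -(393 / 1573).
393 ≡ 1 (mod 4), so quadratic reciprocity gives (393 / 1573) = (1573 / 393). Reduce: 1573 ≡ 1 (mod 393). Now have -(1 / 393).
(1 / 393) = 1. Collecting the sign factors: -1.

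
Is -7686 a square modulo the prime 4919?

no

(-7686|4919)
  = -(7686|4919)    [4919 ≡ 3 mod 4 ⇒ (-1|4919) = -1]
  = -(2767|4919)    [7686 ≡ 2767 mod 4919]
  = (4919|2767)    [QR: both ≡ 3 mod 4, sign flips]
  = (2152|2767)    [4919 ≡ 2152 mod 2767]
  = (269|2767)    [2767 ≡ 7 mod 8 ⇒ (2|2767)^3 = +1]
  = (2767|269)    [QR: 269 ≡ 1 mod 4, sign kept]
  = (77|269)    [2767 ≡ 77 mod 269]
  = (269|77)    [QR: 77 ≡ 1 mod 4, sign kept]
  = (38|77)    [269 ≡ 38 mod 77]
  = -(19|77)    [77 ≡ 5 mod 8 ⇒ (2|77) = -1]
  = -(77|19)    [QR: 77 ≡ 1 mod 4, sign kept]
  = -(1|19)    [77 ≡ 1 mod 19]
  = -1    [(1|19) = 1]
(-7686|4919) = -1, and 4919 is prime, so -7686 is not a quadratic residue mod 4919.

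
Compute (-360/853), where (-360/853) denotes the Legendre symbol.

Reduce the numerator: -360 ≡ 493 (mod 853), so (-360/853) = (493/853).
493 ≡ 1 (mod 4), so quadratic reciprocity gives (493/853) = (853/493). Reduce: 853 ≡ 360 (mod 493). Now have (360/493).
Factor out 2: 360 = 2^3·45. Since 493 ≡ 5 (mod 8), (2/493) = -1, and (2/493)^3 = -1. Now have -(45/493).
45 ≡ 1 (mod 4), so quadratic reciprocity gives (45/493) = (493/45). Reduce: 493 ≡ 43 (mod 45). Now have -(43/45).
45 ≡ 1 (mod 4), so quadratic reciprocity gives (43/45) = (45/43). Reduce: 45 ≡ 2 (mod 43). Now have -(2/43).
Factor out 2: 2 = 2. Since 43 ≡ 3 (mod 8), (2/43) = -1. Now have (1/43).
(1/43) = 1. Collecting the sign factors: 1.

1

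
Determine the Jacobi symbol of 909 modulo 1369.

1

909 ≡ 1 (mod 4), so quadratic reciprocity gives (909 / 1369) = (1369 / 909). Reduce: 1369 ≡ 460 (mod 909). Now have (460 / 909).
Factor out 2: 460 = 2^2·115. Since 909 ≡ 5 (mod 8), (2 / 909) = -1, and (2 / 909)^2 = +1. Now have (115 / 909).
909 ≡ 1 (mod 4), so quadratic reciprocity gives (115 / 909) = (909 / 115). Reduce: 909 ≡ 104 (mod 115). Now have (104 / 115).
Factor out 2: 104 = 2^3·13. Since 115 ≡ 3 (mod 8), (2 / 115) = -1, and (2 / 115)^3 = -1. Now have -(13 / 115).
13 ≡ 1 (mod 4), so quadratic reciprocity gives (13 / 115) = (115 / 13). Reduce: 115 ≡ 11 (mod 13). Now have -(11 / 13).
13 ≡ 1 (mod 4), so quadratic reciprocity gives (11 / 13) = (13 / 11). Reduce: 13 ≡ 2 (mod 11). Now have -(2 / 11).
Factor out 2: 2 = 2. Since 11 ≡ 3 (mod 8), (2 / 11) = -1. Now have (1 / 11).
(1 / 11) = 1. Collecting the sign factors: 1.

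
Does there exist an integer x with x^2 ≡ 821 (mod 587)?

(821/587)
  = (234/587)    [821 ≡ 234 mod 587]
  = -(117/587)    [587 ≡ 3 mod 8 ⇒ (2/587) = -1]
  = -(587/117)    [QR: 117 ≡ 1 mod 4, sign kept]
  = -(2/117)    [587 ≡ 2 mod 117]
  = (1/117)    [117 ≡ 5 mod 8 ⇒ (2/117) = -1]
  = 1    [(1/117) = 1]
(821/587) = 1, and 587 is prime, so 821 is a quadratic residue mod 587.

yes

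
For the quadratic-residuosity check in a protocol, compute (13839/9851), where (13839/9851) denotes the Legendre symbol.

(13839/9851)
  = (3988/9851)    [13839 ≡ 3988 mod 9851]
  = (997/9851)    [9851 ≡ 3 mod 8 ⇒ (2/9851)^2 = +1]
  = (9851/997)    [QR: 997 ≡ 1 mod 4, sign kept]
  = (878/997)    [9851 ≡ 878 mod 997]
  = -(439/997)    [997 ≡ 5 mod 8 ⇒ (2/997) = -1]
  = -(997/439)    [QR: 997 ≡ 1 mod 4, sign kept]
  = -(119/439)    [997 ≡ 119 mod 439]
  = (439/119)    [QR: both ≡ 3 mod 4, sign flips]
  = (82/119)    [439 ≡ 82 mod 119]
  = (41/119)    [119 ≡ 7 mod 8 ⇒ (2/119) = +1]
  = (119/41)    [QR: 41 ≡ 1 mod 4, sign kept]
  = (37/41)    [119 ≡ 37 mod 41]
  = (41/37)    [QR: 37 ≡ 1 mod 4, sign kept]
  = (4/37)    [41 ≡ 4 mod 37]
  = (1/37)    [37 ≡ 5 mod 8 ⇒ (2/37)^2 = +1]
  = 1    [(1/37) = 1]

1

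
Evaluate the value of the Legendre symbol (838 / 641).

-1

(838 / 641)
  = (197 / 641)    [838 ≡ 197 mod 641]
  = (641 / 197)    [QR: 197 ≡ 1 mod 4, sign kept]
  = (50 / 197)    [641 ≡ 50 mod 197]
  = -(25 / 197)    [197 ≡ 5 mod 8 ⇒ (2 / 197) = -1]
  = -(197 / 25)    [QR: 25 ≡ 1 mod 4, sign kept]
  = -(22 / 25)    [197 ≡ 22 mod 25]
  = -(11 / 25)    [25 ≡ 1 mod 8 ⇒ (2 / 25) = +1]
  = -(25 / 11)    [QR: 25 ≡ 1 mod 4, sign kept]
  = -(3 / 11)    [25 ≡ 3 mod 11]
  = (11 / 3)    [QR: both ≡ 3 mod 4, sign flips]
  = (2 / 3)    [11 ≡ 2 mod 3]
  = -(1 / 3)    [3 ≡ 3 mod 8 ⇒ (2 / 3) = -1]
  = -1    [(1 / 3) = 1]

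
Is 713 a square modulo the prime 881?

713 ≡ 1 (mod 4), so quadratic reciprocity gives (713/881) = (881/713). Reduce: 881 ≡ 168 (mod 713). Now have (168/713).
Factor out 2: 168 = 2^3·21. Since 713 ≡ 1 (mod 8), (2/713) = +1, and (2/713)^3 = +1. Now have (21/713).
21 ≡ 1 (mod 4), so quadratic reciprocity gives (21/713) = (713/21). Reduce: 713 ≡ 20 (mod 21). Now have (20/21).
Factor out 2: 20 = 2^2·5. Since 21 ≡ 5 (mod 8), (2/21) = -1, and (2/21)^2 = +1. Now have (5/21).
5 ≡ 1 (mod 4), so quadratic reciprocity gives (5/21) = (21/5). Reduce: 21 ≡ 1 (mod 5). Now have (1/5).
(1/5) = 1. Collecting the sign factors: 1.
The Legendre symbol is 1, so x^2 ≡ 713 (mod 881) has solution.

yes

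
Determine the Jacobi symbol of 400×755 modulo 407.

1

By multiplicativity, (400·755/407) = (400/407)·(755/407).
First factor (400/407):
Factor out 2: 400 = 2^4·25. Since 407 ≡ 7 (mod 8), (2/407) = +1, and (2/407)^4 = +1. Now have (25/407).
25 ≡ 1 (mod 4), so quadratic reciprocity gives (25/407) = (407/25). Reduce: 407 ≡ 7 (mod 25). Now have (7/25).
25 ≡ 1 (mod 4), so quadratic reciprocity gives (7/25) = (25/7). Reduce: 25 ≡ 4 (mod 7). Now have (4/7).
Factor out 2: 4 = 2^2. Since 7 ≡ 7 (mod 8), (2/7) = +1, and (2/7)^2 = +1. Now have (1/7).
(1/7) = 1. Collecting the sign factors: 1.
Second factor (755/407):
Reduce the numerator: 755 ≡ 348 (mod 407), so (755/407) = (348/407).
Factor out 2: 348 = 2^2·87. Since 407 ≡ 7 (mod 8), (2/407) = +1, and (2/407)^2 = +1. Now have (87/407).
Both 87 ≡ 3 and 407 ≡ 3 (mod 4), so reciprocity gives (87/407) = -(407/87). Reduce: 407 ≡ 59 (mod 87). Now have -(59/87).
Both 59 ≡ 3 and 87 ≡ 3 (mod 4), so reciprocity gives (59/87) = -(87/59). Reduce: 87 ≡ 28 (mod 59). Now have (28/59).
Factor out 2: 28 = 2^2·7. Since 59 ≡ 3 (mod 8), (2/59) = -1, and (2/59)^2 = +1. Now have (7/59).
Both 7 ≡ 3 and 59 ≡ 3 (mod 4), so reciprocity gives (7/59) = -(59/7). Reduce: 59 ≡ 3 (mod 7). Now have -(3/7).
Both 3 ≡ 3 and 7 ≡ 3 (mod 4), so reciprocity gives (3/7) = -(7/3). Reduce: 7 ≡ 1 (mod 3). Now have (1/3).
(1/3) = 1. Collecting the sign factors: 1.
Product: (1)·(1) = 1.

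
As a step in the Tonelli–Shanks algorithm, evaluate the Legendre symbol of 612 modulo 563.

Reduce the numerator: 612 ≡ 49 (mod 563), so (612|563) = (49|563).
49 ≡ 1 (mod 4), so quadratic reciprocity gives (49|563) = (563|49). Reduce: 563 ≡ 24 (mod 49). Now have (24|49).
Factor out 2: 24 = 2^3·3. Since 49 ≡ 1 (mod 8), (2|49) = +1, and (2|49)^3 = +1. Now have (3|49).
49 ≡ 1 (mod 4), so quadratic reciprocity gives (3|49) = (49|3). Reduce: 49 ≡ 1 (mod 3). Now have (1|3).
(1|3) = 1. Collecting the sign factors: 1.

1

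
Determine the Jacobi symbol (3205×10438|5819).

By multiplicativity, (3205·10438|5819) = (3205|5819)·(10438|5819).
First factor (3205|5819):
(3205|5819)
  = (5819|3205)    [QR: 3205 ≡ 1 mod 4, sign kept]
  = (2614|3205)    [5819 ≡ 2614 mod 3205]
  = -(1307|3205)    [3205 ≡ 5 mod 8 ⇒ (2|3205) = -1]
  = -(3205|1307)    [QR: 3205 ≡ 1 mod 4, sign kept]
  = -(591|1307)    [3205 ≡ 591 mod 1307]
  = (1307|591)    [QR: both ≡ 3 mod 4, sign flips]
  = (125|591)    [1307 ≡ 125 mod 591]
  = (591|125)    [QR: 125 ≡ 1 mod 4, sign kept]
  = (91|125)    [591 ≡ 91 mod 125]
  = (125|91)    [QR: 125 ≡ 1 mod 4, sign kept]
  = (34|91)    [125 ≡ 34 mod 91]
  = -(17|91)    [91 ≡ 3 mod 8 ⇒ (2|91) = -1]
  = -(91|17)    [QR: 17 ≡ 1 mod 4, sign kept]
  = -(6|17)    [91 ≡ 6 mod 17]
  = -(3|17)    [17 ≡ 1 mod 8 ⇒ (2|17) = +1]
  = -(17|3)    [QR: 17 ≡ 1 mod 4, sign kept]
  = -(2|3)    [17 ≡ 2 mod 3]
  = (1|3)    [3 ≡ 3 mod 8 ⇒ (2|3) = -1]
  = 1    [(1|3) = 1]
Second factor (10438|5819):
(10438|5819)
  = (4619|5819)    [10438 ≡ 4619 mod 5819]
  = -(5819|4619)    [QR: both ≡ 3 mod 4, sign flips]
  = -(1200|4619)    [5819 ≡ 1200 mod 4619]
  = -(75|4619)    [4619 ≡ 3 mod 8 ⇒ (2|4619)^4 = +1]
  = (4619|75)    [QR: both ≡ 3 mod 4, sign flips]
  = (44|75)    [4619 ≡ 44 mod 75]
  = (11|75)    [75 ≡ 3 mod 8 ⇒ (2|75)^2 = +1]
  = -(75|11)    [QR: both ≡ 3 mod 4, sign flips]
  = -(9|11)    [75 ≡ 9 mod 11]
  = -(11|9)    [QR: 9 ≡ 1 mod 4, sign kept]
  = -(2|9)    [11 ≡ 2 mod 9]
  = -(1|9)    [9 ≡ 1 mod 8 ⇒ (2|9) = +1]
  = -1    [(1|9) = 1]
Product: (1)·(-1) = -1.

-1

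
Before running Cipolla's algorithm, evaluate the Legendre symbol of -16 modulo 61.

Reduce the numerator: -16 ≡ 45 (mod 61), so (-16 / 61) = (45 / 61).
45 ≡ 1 (mod 4), so quadratic reciprocity gives (45 / 61) = (61 / 45). Reduce: 61 ≡ 16 (mod 45). Now have (16 / 45).
Factor out 2: 16 = 2^4. Since 45 ≡ 5 (mod 8), (2 / 45) = -1, and (2 / 45)^4 = +1. Now have (1 / 45).
(1 / 45) = 1. Collecting the sign factors: 1.

1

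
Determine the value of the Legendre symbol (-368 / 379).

-1

(-368 / 379)
  = (11 / 379)    [-368 ≡ 11 mod 379]
  = -(379 / 11)    [QR: both ≡ 3 mod 4, sign flips]
  = -(5 / 11)    [379 ≡ 5 mod 11]
  = -(11 / 5)    [QR: 5 ≡ 1 mod 4, sign kept]
  = -(1 / 5)    [11 ≡ 1 mod 5]
  = -1    [(1 / 5) = 1]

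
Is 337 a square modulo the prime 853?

337 ≡ 1 (mod 4), so quadratic reciprocity gives (337/853) = (853/337). Reduce: 853 ≡ 179 (mod 337). Now have (179/337).
337 ≡ 1 (mod 4), so quadratic reciprocity gives (179/337) = (337/179). Reduce: 337 ≡ 158 (mod 179). Now have (158/179).
Factor out 2: 158 = 2·79. Since 179 ≡ 3 (mod 8), (2/179) = -1. Now have -(79/179).
Both 79 ≡ 3 and 179 ≡ 3 (mod 4), so reciprocity gives (79/179) = -(179/79). Reduce: 179 ≡ 21 (mod 79). Now have (21/79).
21 ≡ 1 (mod 4), so quadratic reciprocity gives (21/79) = (79/21). Reduce: 79 ≡ 16 (mod 21). Now have (16/21).
Factor out 2: 16 = 2^4. Since 21 ≡ 5 (mod 8), (2/21) = -1, and (2/21)^4 = +1. Now have (1/21).
(1/21) = 1. Collecting the sign factors: 1.
(337/853) = 1, and 853 is prime, so 337 is a quadratic residue mod 853.

yes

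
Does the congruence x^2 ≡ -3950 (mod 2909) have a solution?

no

(-3950|2909)
  = (3950|2909)    [2909 ≡ 1 mod 4 ⇒ (-1|2909) = +1]
  = (1041|2909)    [3950 ≡ 1041 mod 2909]
  = (2909|1041)    [QR: 1041 ≡ 1 mod 4, sign kept]
  = (827|1041)    [2909 ≡ 827 mod 1041]
  = (1041|827)    [QR: 1041 ≡ 1 mod 4, sign kept]
  = (214|827)    [1041 ≡ 214 mod 827]
  = -(107|827)    [827 ≡ 3 mod 8 ⇒ (2|827) = -1]
  = (827|107)    [QR: both ≡ 3 mod 4, sign flips]
  = (78|107)    [827 ≡ 78 mod 107]
  = -(39|107)    [107 ≡ 3 mod 8 ⇒ (2|107) = -1]
  = (107|39)    [QR: both ≡ 3 mod 4, sign flips]
  = (29|39)    [107 ≡ 29 mod 39]
  = (39|29)    [QR: 29 ≡ 1 mod 4, sign kept]
  = (10|29)    [39 ≡ 10 mod 29]
  = -(5|29)    [29 ≡ 5 mod 8 ⇒ (2|29) = -1]
  = -(29|5)    [QR: 5 ≡ 1 mod 4, sign kept]
  = -(4|5)    [29 ≡ 4 mod 5]
  = -(1|5)    [5 ≡ 5 mod 8 ⇒ (2|5)^2 = +1]
  = -1    [(1|5) = 1]
The Legendre symbol is -1, so x^2 ≡ -3950 (mod 2909) has no solution.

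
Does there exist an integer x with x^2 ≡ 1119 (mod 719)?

Reduce the numerator: 1119 ≡ 400 (mod 719), so (1119/719) = (400/719).
Factor out 2: 400 = 2^4·25. Since 719 ≡ 7 (mod 8), (2/719) = +1, and (2/719)^4 = +1. Now have (25/719).
25 ≡ 1 (mod 4), so quadratic reciprocity gives (25/719) = (719/25). Reduce: 719 ≡ 19 (mod 25). Now have (19/25).
25 ≡ 1 (mod 4), so quadratic reciprocity gives (19/25) = (25/19). Reduce: 25 ≡ 6 (mod 19). Now have (6/19).
Factor out 2: 6 = 2·3. Since 19 ≡ 3 (mod 8), (2/19) = -1. Now have -(3/19).
Both 3 ≡ 3 and 19 ≡ 3 (mod 4), so reciprocity gives (3/19) = -(19/3). Reduce: 19 ≡ 1 (mod 3). Now have (1/3).
(1/3) = 1. Collecting the sign factors: 1.
The Legendre symbol is 1, so x^2 ≡ 1119 (mod 719) has solution.

yes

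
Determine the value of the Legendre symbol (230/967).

(230/967)
  = (115/967)    [967 ≡ 7 mod 8 ⇒ (2/967) = +1]
  = -(967/115)    [QR: both ≡ 3 mod 4, sign flips]
  = -(47/115)    [967 ≡ 47 mod 115]
  = (115/47)    [QR: both ≡ 3 mod 4, sign flips]
  = (21/47)    [115 ≡ 21 mod 47]
  = (47/21)    [QR: 21 ≡ 1 mod 4, sign kept]
  = (5/21)    [47 ≡ 5 mod 21]
  = (21/5)    [QR: 5 ≡ 1 mod 4, sign kept]
  = (1/5)    [21 ≡ 1 mod 5]
  = 1    [(1/5) = 1]

1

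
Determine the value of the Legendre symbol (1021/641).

(1021/641)
  = (380/641)    [1021 ≡ 380 mod 641]
  = (95/641)    [641 ≡ 1 mod 8 ⇒ (2/641)^2 = +1]
  = (641/95)    [QR: 641 ≡ 1 mod 4, sign kept]
  = (71/95)    [641 ≡ 71 mod 95]
  = -(95/71)    [QR: both ≡ 3 mod 4, sign flips]
  = -(24/71)    [95 ≡ 24 mod 71]
  = -(3/71)    [71 ≡ 7 mod 8 ⇒ (2/71)^3 = +1]
  = (71/3)    [QR: both ≡ 3 mod 4, sign flips]
  = (2/3)    [71 ≡ 2 mod 3]
  = -(1/3)    [3 ≡ 3 mod 8 ⇒ (2/3) = -1]
  = -1    [(1/3) = 1]

-1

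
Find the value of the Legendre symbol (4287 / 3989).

1

(4287 / 3989)
  = (298 / 3989)    [4287 ≡ 298 mod 3989]
  = -(149 / 3989)    [3989 ≡ 5 mod 8 ⇒ (2 / 3989) = -1]
  = -(3989 / 149)    [QR: 149 ≡ 1 mod 4, sign kept]
  = -(115 / 149)    [3989 ≡ 115 mod 149]
  = -(149 / 115)    [QR: 149 ≡ 1 mod 4, sign kept]
  = -(34 / 115)    [149 ≡ 34 mod 115]
  = (17 / 115)    [115 ≡ 3 mod 8 ⇒ (2 / 115) = -1]
  = (115 / 17)    [QR: 17 ≡ 1 mod 4, sign kept]
  = (13 / 17)    [115 ≡ 13 mod 17]
  = (17 / 13)    [QR: 13 ≡ 1 mod 4, sign kept]
  = (4 / 13)    [17 ≡ 4 mod 13]
  = (1 / 13)    [13 ≡ 5 mod 8 ⇒ (2 / 13)^2 = +1]
  = 1    [(1 / 13) = 1]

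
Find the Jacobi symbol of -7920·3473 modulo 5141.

By multiplicativity, (-7920·3473|5141) = (-7920|5141)·(3473|5141).
First factor (-7920|5141):
Pull out -1: (-7920|5141) = (-1|5141)·(7920|5141). Since 5141 ≡ 1 (mod 4), (-1|5141) = +1. Now have (7920|5141).
Reduce the numerator: 7920 ≡ 2779 (mod 5141), so (7920|5141) = (2779|5141).
5141 ≡ 1 (mod 4), so quadratic reciprocity gives (2779|5141) = (5141|2779). Reduce: 5141 ≡ 2362 (mod 2779). Now have (2362|2779).
Factor out 2: 2362 = 2·1181. Since 2779 ≡ 3 (mod 8), (2|2779) = -1. Now have -(1181|2779).
1181 ≡ 1 (mod 4), so quadratic reciprocity gives (1181|2779) = (2779|1181). Reduce: 2779 ≡ 417 (mod 1181). Now have -(417|1181).
417 ≡ 1 (mod 4), so quadratic reciprocity gives (417|1181) = (1181|417). Reduce: 1181 ≡ 347 (mod 417). Now have -(347|417).
417 ≡ 1 (mod 4), so quadratic reciprocity gives (347|417) = (417|347). Reduce: 417 ≡ 70 (mod 347). Now have -(70|347).
Factor out 2: 70 = 2·35. Since 347 ≡ 3 (mod 8), (2|347) = -1. Now have (35|347).
Both 35 ≡ 3 and 347 ≡ 3 (mod 4), so reciprocity gives (35|347) = -(347|35). Reduce: 347 ≡ 32 (mod 35). Now have -(32|35).
Factor out 2: 32 = 2^5. Since 35 ≡ 3 (mod 8), (2|35) = -1, and (2|35)^5 = -1. Now have (1|35).
(1|35) = 1. Collecting the sign factors: 1.
Second factor (3473|5141):
3473 ≡ 1 (mod 4), so quadratic reciprocity gives (3473|5141) = (5141|3473). Reduce: 5141 ≡ 1668 (mod 3473). Now have (1668|3473).
Factor out 2: 1668 = 2^2·417. Since 3473 ≡ 1 (mod 8), (2|3473) = +1, and (2|3473)^2 = +1. Now have (417|3473).
417 ≡ 1 (mod 4), so quadratic reciprocity gives (417|3473) = (3473|417). Reduce: 3473 ≡ 137 (mod 417). Now have (137|417).
137 ≡ 1 (mod 4), so quadratic reciprocity gives (137|417) = (417|137). Reduce: 417 ≡ 6 (mod 137). Now have (6|137).
Factor out 2: 6 = 2·3. Since 137 ≡ 1 (mod 8), (2|137) = +1. Now have (3|137).
137 ≡ 1 (mod 4), so quadratic reciprocity gives (3|137) = (137|3). Reduce: 137 ≡ 2 (mod 3). Now have (2|3).
Factor out 2: 2 = 2. Since 3 ≡ 3 (mod 8), (2|3) = -1. Now have -(1|3).
(1|3) = 1. Collecting the sign factors: -1.
Product: (1)·(-1) = -1.

-1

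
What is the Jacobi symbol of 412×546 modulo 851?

-1

By multiplicativity, (412·546/851) = (412/851)·(546/851).
First factor (412/851):
Factor out 2: 412 = 2^2·103. Since 851 ≡ 3 (mod 8), (2/851) = -1, and (2/851)^2 = +1. Now have (103/851).
Both 103 ≡ 3 and 851 ≡ 3 (mod 4), so reciprocity gives (103/851) = -(851/103). Reduce: 851 ≡ 27 (mod 103). Now have -(27/103).
Both 27 ≡ 3 and 103 ≡ 3 (mod 4), so reciprocity gives (27/103) = -(103/27). Reduce: 103 ≡ 22 (mod 27). Now have (22/27).
Factor out 2: 22 = 2·11. Since 27 ≡ 3 (mod 8), (2/27) = -1. Now have -(11/27).
Both 11 ≡ 3 and 27 ≡ 3 (mod 4), so reciprocity gives (11/27) = -(27/11). Reduce: 27 ≡ 5 (mod 11). Now have (5/11).
5 ≡ 1 (mod 4), so quadratic reciprocity gives (5/11) = (11/5). Reduce: 11 ≡ 1 (mod 5). Now have (1/5).
(1/5) = 1. Collecting the sign factors: 1.
Second factor (546/851):
Factor out 2: 546 = 2·273. Since 851 ≡ 3 (mod 8), (2/851) = -1. Now have -(273/851).
273 ≡ 1 (mod 4), so quadratic reciprocity gives (273/851) = (851/273). Reduce: 851 ≡ 32 (mod 273). Now have -(32/273).
Factor out 2: 32 = 2^5. Since 273 ≡ 1 (mod 8), (2/273) = +1, and (2/273)^5 = +1. Now have -(1/273).
(1/273) = 1. Collecting the sign factors: -1.
Product: (1)·(-1) = -1.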